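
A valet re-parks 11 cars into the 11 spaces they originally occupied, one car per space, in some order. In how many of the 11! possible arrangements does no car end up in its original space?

!11 = 11! · Σ_{k=0}^{11} (-1)^k/k!
= 11! - 11!/1! + 11!/2! - 11!/3! + 11!/4! - 11!/5! + 11!/6! - 11!/7! + 11!/8! - 11!/9! + 11!/10! - 11!/11!
= 39916800 - 39916800 + 19958400 - 6652800 + 1663200 - 332640 + 55440 - 7920 + 990 - 110 + 11 - 1
= 14684570

14684570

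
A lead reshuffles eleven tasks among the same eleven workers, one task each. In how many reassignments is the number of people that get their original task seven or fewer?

Sum C(11,i)·!(11-i) for i = 0..7:
  i=0: C(11,0)·!11 = 1·14684570 = 14684570
  i=1: C(11,1)·!10 = 11·1334961 = 14684571
  i=2: C(11,2)·!9 = 55·133496 = 7342280
  i=3: C(11,3)·!8 = 165·14833 = 2447445
  i=4: C(11,4)·!7 = 330·1854 = 611820
  i=5: C(11,5)·!6 = 462·265 = 122430
  i=6: C(11,6)·!5 = 462·44 = 20328
  i=7: C(11,7)·!4 = 330·9 = 2970
Total = 39916414.

39916414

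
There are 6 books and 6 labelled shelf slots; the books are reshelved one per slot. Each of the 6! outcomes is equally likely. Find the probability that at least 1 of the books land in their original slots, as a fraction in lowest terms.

91/144

Favorable outcomes: Σ_{i≥1} C(6,i)·!(6-i) = 6·44 + 15·9 + 20·2 + 15·1 + 6·0 + 1·1 = 455.
Total outcomes: 6! = 720.
Probability = 455/720 = 91/144.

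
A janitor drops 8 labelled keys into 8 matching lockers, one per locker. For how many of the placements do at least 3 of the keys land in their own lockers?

# with exactly i fixed is C(8,i)·!(8-i); sum over i=3..8:
  i=3: C(8,3)·!5 = 56·44 = 2464
  i=4: C(8,4)·!4 = 70·9 = 630
  i=5: C(8,5)·!3 = 56·2 = 112
  i=6: C(8,6)·!2 = 28·1 = 28
  i=7: C(8,7)·!1 = 8·0 = 0
  i=8: C(8,8)·!0 = 1·1 = 1
Total = 3235.

3235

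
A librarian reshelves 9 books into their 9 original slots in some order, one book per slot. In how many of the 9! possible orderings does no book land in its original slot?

133496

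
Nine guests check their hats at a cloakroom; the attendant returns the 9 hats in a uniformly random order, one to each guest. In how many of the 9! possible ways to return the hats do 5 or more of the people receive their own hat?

# with exactly i fixed is C(9,i)·!(9-i); sum over i=5..9:
  i=5: C(9,5)·!4 = 126·9 = 1134
  i=6: C(9,6)·!3 = 84·2 = 168
  i=7: C(9,7)·!2 = 36·1 = 36
  i=8: C(9,8)·!1 = 9·0 = 0
  i=9: C(9,9)·!0 = 1·1 = 1
Total = 1339.

1339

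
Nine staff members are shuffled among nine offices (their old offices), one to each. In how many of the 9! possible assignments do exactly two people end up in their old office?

66744

Choose which 2 of the 9 are fixed: C(9,2) = 36.
The other 7 form a derangement: !7 = 1854.
Total: 36 × 1854 = 66744.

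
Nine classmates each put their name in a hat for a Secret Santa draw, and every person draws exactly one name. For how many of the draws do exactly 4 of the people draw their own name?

Pick the 4 fixed positions: C(9,4) = 126 ways.
The other 5 form a derangement: !5 = 44.
Total: 126 × 44 = 5544.

5544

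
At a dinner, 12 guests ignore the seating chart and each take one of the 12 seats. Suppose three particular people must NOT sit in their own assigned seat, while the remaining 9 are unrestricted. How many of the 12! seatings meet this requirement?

369774720

Let A_j be the event that the j-th constrained one is fixed. By inclusion-exclusion over the 3 events:
Σ_{j=0}^{3} (-1)^j C(3,j)(12-j)!
= C(3,0)·12! - C(3,1)·11! + C(3,2)·10! - C(3,3)·9!
= 479001600 - 119750400 + 10886400 - 362880
= 369774720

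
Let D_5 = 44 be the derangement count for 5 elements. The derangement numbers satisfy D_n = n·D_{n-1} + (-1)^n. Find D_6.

265

D_6 = 6·44 + 1 = 265.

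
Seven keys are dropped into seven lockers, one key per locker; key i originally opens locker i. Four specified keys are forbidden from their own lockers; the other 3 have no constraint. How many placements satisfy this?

2790

Inclusion-exclusion on the 4 forbidden self-matches:
Σ_{j=0}^{4} (-1)^j C(4,j)(7-j)!
= C(4,0)·7! - C(4,1)·6! + C(4,2)·5! - C(4,3)·4! + C(4,4)·3!
= 5040 - 2880 + 720 - 96 + 6
= 2790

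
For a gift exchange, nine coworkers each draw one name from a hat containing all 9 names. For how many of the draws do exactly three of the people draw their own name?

Choose which 3 of the 9 are fixed: C(9,3) = 84.
The remaining 6 must be deranged: !6 = 265.
Total: 84 × 265 = 22260.

22260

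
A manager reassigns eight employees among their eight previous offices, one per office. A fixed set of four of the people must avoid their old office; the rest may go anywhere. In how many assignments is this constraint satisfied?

Let A_j be the event that the j-th constrained one is fixed. By inclusion-exclusion over the 4 events:
Σ_{j=0}^{4} (-1)^j C(4,j)(8-j)!
= C(4,0)·8! - C(4,1)·7! + C(4,2)·6! - C(4,3)·5! + C(4,4)·4!
= 40320 - 20160 + 4320 - 480 + 24
= 24024

24024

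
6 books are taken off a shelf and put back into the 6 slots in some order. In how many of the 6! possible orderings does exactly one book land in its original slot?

Choose which one of the 6 is fixed: C(6,1) = 6.
The remaining 5 must be deranged: !5 = 44.
Total: 6 × 44 = 264.

264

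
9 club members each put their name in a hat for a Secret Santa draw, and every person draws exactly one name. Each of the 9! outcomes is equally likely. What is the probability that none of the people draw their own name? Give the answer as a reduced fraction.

16687/45360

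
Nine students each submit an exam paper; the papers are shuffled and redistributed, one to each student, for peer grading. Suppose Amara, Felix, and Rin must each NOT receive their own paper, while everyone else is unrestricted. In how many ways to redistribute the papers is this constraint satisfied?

Inclusion-exclusion on the 3 forbidden self-matches:
Σ_{j=0}^{3} (-1)^j C(3,j)(9-j)!
= C(3,0)·9! - C(3,1)·8! + C(3,2)·7! - C(3,3)·6!
= 362880 - 120960 + 15120 - 720
= 256320

256320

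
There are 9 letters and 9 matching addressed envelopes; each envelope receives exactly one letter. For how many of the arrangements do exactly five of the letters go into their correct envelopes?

1134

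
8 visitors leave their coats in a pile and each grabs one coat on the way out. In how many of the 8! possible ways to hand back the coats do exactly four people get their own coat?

630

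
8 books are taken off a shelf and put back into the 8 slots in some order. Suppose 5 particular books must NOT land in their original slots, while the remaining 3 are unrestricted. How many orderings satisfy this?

21234

Let A_j be the event that the j-th constrained one is fixed. By inclusion-exclusion over the 5 events:
Σ_{j=0}^{5} (-1)^j C(5,j)(8-j)!
= C(5,0)·8! - C(5,1)·7! + C(5,2)·6! - C(5,3)·5! + C(5,4)·4! - C(5,5)·3!
= 40320 - 25200 + 7200 - 1200 + 120 - 6
= 21234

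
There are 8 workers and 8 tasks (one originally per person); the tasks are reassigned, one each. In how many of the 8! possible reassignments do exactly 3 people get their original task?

2464

Pick the 3 fixed positions: C(8,3) = 56 ways.
The other 5 form a derangement: !5 = 44.
Total: 56 × 44 = 2464.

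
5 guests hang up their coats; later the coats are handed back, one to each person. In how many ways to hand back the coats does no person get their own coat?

!5 is the nearest integer to 5!/e.
5! = 120, and 120/e ≈ 44.15, so !5 = 44.

44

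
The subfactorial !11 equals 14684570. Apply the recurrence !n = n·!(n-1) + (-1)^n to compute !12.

!12 = 12·14684570 + 1 = 176214841.

176214841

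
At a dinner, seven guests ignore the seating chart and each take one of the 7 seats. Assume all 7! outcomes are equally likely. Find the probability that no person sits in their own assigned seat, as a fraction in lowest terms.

Favorable outcomes: !7 = 1854.
Total outcomes: 7! = 5040.
Probability = 1854/5040 = 103/280.

103/280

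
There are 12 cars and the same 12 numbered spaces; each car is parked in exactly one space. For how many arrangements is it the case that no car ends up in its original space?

176214841

The number of derangements of 12 is !12 = Σ_{k=0}^{12} (-1)^k·12!/k!
= 12! - 12!/1! + 12!/2! - 12!/3! + 12!/4! - 12!/5! + 12!/6! - 12!/7! + 12!/8! - 12!/9! + 12!/10! - 12!/11! + 12!/12!
= 479001600 - 479001600 + 239500800 - 79833600 + 19958400 - 3991680 + 665280 - 95040 + 11880 - 1320 + 132 - 12 + 1
= 176214841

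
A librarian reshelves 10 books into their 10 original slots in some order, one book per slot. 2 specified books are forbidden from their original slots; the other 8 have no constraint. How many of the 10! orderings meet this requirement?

Let A_j be the event that the j-th constrained one is fixed. By inclusion-exclusion over the 2 events:
Σ_{j=0}^{2} (-1)^j C(2,j)(10-j)!
= C(2,0)·10! - C(2,1)·9! + C(2,2)·8!
= 3628800 - 725760 + 40320
= 2943360

2943360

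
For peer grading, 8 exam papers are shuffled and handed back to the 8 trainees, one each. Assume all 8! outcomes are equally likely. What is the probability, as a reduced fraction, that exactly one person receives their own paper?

Favorable outcomes: C(8,1)·!7 = 8·1854 = 14832.
Total outcomes: 8! = 40320.
Probability = 14832/40320 = 103/280.

103/280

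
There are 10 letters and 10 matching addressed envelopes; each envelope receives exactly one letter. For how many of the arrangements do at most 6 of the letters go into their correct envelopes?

3628514

# with exactly i fixed is C(10,i)·!(10-i); sum over i=0..6:
  i=0: C(10,0)·!10 = 1·1334961 = 1334961
  i=1: C(10,1)·!9 = 10·133496 = 1334960
  i=2: C(10,2)·!8 = 45·14833 = 667485
  i=3: C(10,3)·!7 = 120·1854 = 222480
  i=4: C(10,4)·!6 = 210·265 = 55650
  i=5: C(10,5)·!5 = 252·44 = 11088
  i=6: C(10,6)·!4 = 210·9 = 1890
Total = 3628514.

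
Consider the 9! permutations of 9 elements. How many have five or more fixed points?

1339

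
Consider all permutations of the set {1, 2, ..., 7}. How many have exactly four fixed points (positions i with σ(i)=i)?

70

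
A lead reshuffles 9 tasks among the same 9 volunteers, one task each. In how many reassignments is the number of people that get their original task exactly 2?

Pick the 2 fixed positions: C(9,2) = 36 ways.
The other 7 form a derangement: !7 = 1854.
Total: 36 × 1854 = 66744.

66744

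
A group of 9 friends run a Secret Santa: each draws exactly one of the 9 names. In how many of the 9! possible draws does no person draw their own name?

133496

Use !n = (n-1)(!(n-1) + !(n-2)).
!9 = 8·(14833 + 1854) = 8·16687 = 133496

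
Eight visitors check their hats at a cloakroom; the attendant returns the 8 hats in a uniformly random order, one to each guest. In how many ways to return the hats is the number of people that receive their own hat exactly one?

Pick the single fixed position: C(8,1) = 8 ways.
The remaining 7 must be deranged: !7 = 1854.
Total: 8 × 1854 = 14832.

14832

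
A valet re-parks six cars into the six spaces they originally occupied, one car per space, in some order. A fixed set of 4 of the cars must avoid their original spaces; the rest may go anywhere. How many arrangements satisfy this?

362

Let A_j be the event that the j-th constrained one is fixed. By inclusion-exclusion over the 4 events:
Σ_{j=0}^{4} (-1)^j C(4,j)(6-j)!
= C(4,0)·6! - C(4,1)·5! + C(4,2)·4! - C(4,3)·3! + C(4,4)·2!
= 720 - 480 + 144 - 24 + 2
= 362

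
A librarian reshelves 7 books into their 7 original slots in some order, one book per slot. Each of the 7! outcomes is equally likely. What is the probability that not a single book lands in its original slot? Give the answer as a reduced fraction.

103/280

Favorable outcomes: !7 = 1854.
Total outcomes: 7! = 5040.
Probability = 1854/5040 = 103/280.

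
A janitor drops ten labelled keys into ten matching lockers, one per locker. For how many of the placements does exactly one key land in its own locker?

1334960

Pick the single fixed position: C(10,1) = 10 ways.
The other 9 form a derangement: !9 = 133496.
Total: 10 × 133496 = 1334960.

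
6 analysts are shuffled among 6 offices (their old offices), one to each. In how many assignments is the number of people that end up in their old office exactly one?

264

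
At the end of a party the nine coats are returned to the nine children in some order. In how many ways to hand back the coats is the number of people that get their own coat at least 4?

# with exactly i fixed is C(9,i)·!(9-i); sum over i=4..9:
  i=4: C(9,4)·!5 = 126·44 = 5544
  i=5: C(9,5)·!4 = 126·9 = 1134
  i=6: C(9,6)·!3 = 84·2 = 168
  i=7: C(9,7)·!2 = 36·1 = 36
  i=8: C(9,8)·!1 = 9·0 = 0
  i=9: C(9,9)·!0 = 1·1 = 1
Total = 6883.

6883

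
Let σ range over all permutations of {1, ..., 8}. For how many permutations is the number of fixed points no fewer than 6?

29

# with exactly i fixed is C(8,i)·!(8-i); sum over i=6..8:
  i=6: C(8,6)·!2 = 28·1 = 28
  i=7: C(8,7)·!1 = 8·0 = 0
  i=8: C(8,8)·!0 = 1·1 = 1
Total = 29.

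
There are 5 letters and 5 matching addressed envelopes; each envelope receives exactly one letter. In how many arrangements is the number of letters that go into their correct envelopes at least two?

31

# with exactly i fixed is C(5,i)·!(5-i); sum over i=2..5:
  i=2: C(5,2)·!3 = 10·2 = 20
  i=3: C(5,3)·!2 = 10·1 = 10
  i=4: C(5,4)·!1 = 5·0 = 0
  i=5: C(5,5)·!0 = 1·1 = 1
Total = 31.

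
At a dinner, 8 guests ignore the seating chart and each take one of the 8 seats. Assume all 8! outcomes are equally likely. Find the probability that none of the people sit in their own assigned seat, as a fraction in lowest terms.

Favorable outcomes: !8 = 14833.
Total outcomes: 8! = 40320.
Probability = 14833/40320 = 2119/5760.

2119/5760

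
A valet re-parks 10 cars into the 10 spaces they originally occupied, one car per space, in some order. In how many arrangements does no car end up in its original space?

The subfactorial !10 = [10!/e] (nearest integer).
10! = 3628800, and 3628800/e ≈ 1334960.92, so !10 = 1334961.

1334961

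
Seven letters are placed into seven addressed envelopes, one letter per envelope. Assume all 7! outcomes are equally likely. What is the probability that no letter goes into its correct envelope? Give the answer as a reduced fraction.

Favorable outcomes: !7 = 1854.
Total outcomes: 7! = 5040.
Probability = 1854/5040 = 103/280.

103/280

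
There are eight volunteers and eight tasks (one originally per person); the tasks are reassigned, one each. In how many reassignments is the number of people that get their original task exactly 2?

7420

Pick the 2 fixed positions: C(8,2) = 28 ways.
The remaining 6 must be deranged: !6 = 265.
Total: 28 × 265 = 7420.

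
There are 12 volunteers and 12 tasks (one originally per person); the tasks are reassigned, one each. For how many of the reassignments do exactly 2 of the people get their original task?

88107426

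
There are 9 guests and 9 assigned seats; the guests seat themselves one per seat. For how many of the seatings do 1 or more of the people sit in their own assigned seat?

229384

# with exactly i fixed is C(9,i)·!(9-i); sum over i=1..9:
  i=1: C(9,1)·!8 = 9·14833 = 133497
  i=2: C(9,2)·!7 = 36·1854 = 66744
  i=3: C(9,3)·!6 = 84·265 = 22260
  i=4: C(9,4)·!5 = 126·44 = 5544
  i=5: C(9,5)·!4 = 126·9 = 1134
  i=6: C(9,6)·!3 = 84·2 = 168
  i=7: C(9,7)·!2 = 36·1 = 36
  i=8: C(9,8)·!1 = 9·0 = 0
  i=9: C(9,9)·!0 = 1·1 = 1
Total = 229384.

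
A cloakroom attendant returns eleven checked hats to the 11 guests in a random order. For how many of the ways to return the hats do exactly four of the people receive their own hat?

611820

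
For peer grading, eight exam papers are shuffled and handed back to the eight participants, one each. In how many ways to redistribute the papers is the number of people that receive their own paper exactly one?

14832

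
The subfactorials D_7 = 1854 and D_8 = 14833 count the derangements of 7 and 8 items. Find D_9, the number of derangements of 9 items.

133496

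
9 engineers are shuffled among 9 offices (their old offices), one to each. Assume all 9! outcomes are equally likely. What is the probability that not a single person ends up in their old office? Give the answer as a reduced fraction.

Favorable outcomes: !9 = 133496.
Total outcomes: 9! = 362880.
Probability = 133496/362880 = 16687/45360.

16687/45360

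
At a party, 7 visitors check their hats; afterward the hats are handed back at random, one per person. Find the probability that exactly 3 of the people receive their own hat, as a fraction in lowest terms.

1/16

Favorable outcomes: C(7,3)·!4 = 35·9 = 315.
Total outcomes: 7! = 5040.
Probability = 315/5040 = 1/16.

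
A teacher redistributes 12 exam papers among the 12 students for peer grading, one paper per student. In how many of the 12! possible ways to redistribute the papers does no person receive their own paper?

Use !n = n·!(n-1) + (-1)^n.
!12 = 12·14684570 + 1 = 176214841

176214841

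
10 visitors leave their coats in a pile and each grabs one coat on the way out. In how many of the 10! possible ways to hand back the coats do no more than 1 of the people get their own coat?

2669921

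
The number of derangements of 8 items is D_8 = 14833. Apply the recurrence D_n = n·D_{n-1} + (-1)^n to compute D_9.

133496

D_9 = 9·14833 - 1 = 133496.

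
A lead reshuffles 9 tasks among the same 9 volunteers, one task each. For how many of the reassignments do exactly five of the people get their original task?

1134

Choose which 5 of the 9 are fixed: C(9,5) = 126.
The other 4 form a derangement: !4 = 9.
Total: 126 × 9 = 1134.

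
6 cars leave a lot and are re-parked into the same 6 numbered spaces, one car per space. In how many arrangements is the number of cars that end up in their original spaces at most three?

704

Sum C(6,i)·!(6-i) for i = 0..3:
  i=0: C(6,0)·!6 = 1·265 = 265
  i=1: C(6,1)·!5 = 6·44 = 264
  i=2: C(6,2)·!4 = 15·9 = 135
  i=3: C(6,3)·!3 = 20·2 = 40
Total = 704.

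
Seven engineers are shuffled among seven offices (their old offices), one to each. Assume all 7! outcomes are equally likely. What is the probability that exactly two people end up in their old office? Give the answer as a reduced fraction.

Favorable outcomes: C(7,2)·!5 = 21·44 = 924.
Total outcomes: 7! = 5040.
Probability = 924/5040 = 11/60.

11/60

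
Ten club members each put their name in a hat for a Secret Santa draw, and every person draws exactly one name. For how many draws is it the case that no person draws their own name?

!10 is the nearest integer to 10!/e.
10! = 3628800, and 3628800/e ≈ 1334960.92, so !10 = 1334961.

1334961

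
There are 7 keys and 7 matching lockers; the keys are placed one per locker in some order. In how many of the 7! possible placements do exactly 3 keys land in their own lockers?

315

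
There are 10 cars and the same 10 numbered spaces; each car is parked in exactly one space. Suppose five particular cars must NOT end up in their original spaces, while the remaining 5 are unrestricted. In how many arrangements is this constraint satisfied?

2170680

Inclusion-exclusion on the 5 forbidden self-matches:
Σ_{j=0}^{5} (-1)^j C(5,j)(10-j)!
= C(5,0)·10! - C(5,1)·9! + C(5,2)·8! - C(5,3)·7! + C(5,4)·6! - C(5,5)·5!
= 3628800 - 1814400 + 403200 - 50400 + 3600 - 120
= 2170680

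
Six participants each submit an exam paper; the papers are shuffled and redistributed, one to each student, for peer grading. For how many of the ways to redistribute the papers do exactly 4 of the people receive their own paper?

Choose which 4 of the 6 are fixed: C(6,4) = 15.
The other 2 form a derangement: !2 = 1.
Total: 15 × 1 = 15.

15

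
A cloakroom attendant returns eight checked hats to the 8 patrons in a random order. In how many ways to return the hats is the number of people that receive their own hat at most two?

37085

Sum C(8,i)·!(8-i) for i = 0..2:
  i=0: C(8,0)·!8 = 1·14833 = 14833
  i=1: C(8,1)·!7 = 8·1854 = 14832
  i=2: C(8,2)·!6 = 28·265 = 7420
Total = 37085.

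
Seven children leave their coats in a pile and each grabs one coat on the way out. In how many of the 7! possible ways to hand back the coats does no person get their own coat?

The number of derangements of 7 is !7 = Σ_{k=0}^{7} (-1)^k·7!/k!
= 7! - 7!/1! + 7!/2! - 7!/3! + 7!/4! - 7!/5! + 7!/6! - 7!/7!
= 5040 - 5040 + 2520 - 840 + 210 - 42 + 7 - 1
= 1854

1854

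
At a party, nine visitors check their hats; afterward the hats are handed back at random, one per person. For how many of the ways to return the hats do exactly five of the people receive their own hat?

Choose which 5 of the 9 are fixed: C(9,5) = 126.
The remaining 4 must be deranged: !4 = 9.
Total: 126 × 9 = 1134.

1134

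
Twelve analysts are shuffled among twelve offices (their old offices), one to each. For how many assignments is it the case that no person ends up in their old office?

176214841

Recurrence: !12 = 12·!11 + (-1)^12.
!12 = 12·14684570 + 1 = 176214841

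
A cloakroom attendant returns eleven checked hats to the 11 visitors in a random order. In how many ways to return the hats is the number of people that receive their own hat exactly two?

Choose which 2 of the 11 are fixed: C(11,2) = 55.
The remaining 9 must be deranged: !9 = 133496.
Total: 55 × 133496 = 7342280.

7342280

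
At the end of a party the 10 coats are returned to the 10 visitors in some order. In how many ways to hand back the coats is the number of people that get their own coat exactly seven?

Choose which 7 of the 10 are fixed: C(10,7) = 120.
The remaining 3 must be deranged: !3 = 2.
Total: 120 × 2 = 240.

240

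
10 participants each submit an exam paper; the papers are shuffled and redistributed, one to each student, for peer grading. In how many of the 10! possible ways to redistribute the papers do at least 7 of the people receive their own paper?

286

Sum C(10,i)·!(10-i) for i = 7..10:
  i=7: C(10,7)·!3 = 120·2 = 240
  i=8: C(10,8)·!2 = 45·1 = 45
  i=9: C(10,9)·!1 = 10·0 = 0
  i=10: C(10,10)·!0 = 1·1 = 1
Total = 286.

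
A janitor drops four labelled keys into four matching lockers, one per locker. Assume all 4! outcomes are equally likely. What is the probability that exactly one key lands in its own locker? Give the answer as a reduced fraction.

1/3

Favorable outcomes: C(4,1)·!3 = 4·2 = 8.
Total outcomes: 4! = 24.
Probability = 8/24 = 1/3.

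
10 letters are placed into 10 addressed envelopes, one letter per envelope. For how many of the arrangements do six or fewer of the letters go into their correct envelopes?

3628514

Sum C(10,i)·!(10-i) for i = 0..6:
  i=0: C(10,0)·!10 = 1·1334961 = 1334961
  i=1: C(10,1)·!9 = 10·133496 = 1334960
  i=2: C(10,2)·!8 = 45·14833 = 667485
  i=3: C(10,3)·!7 = 120·1854 = 222480
  i=4: C(10,4)·!6 = 210·265 = 55650
  i=5: C(10,5)·!5 = 252·44 = 11088
  i=6: C(10,6)·!4 = 210·9 = 1890
Total = 3628514.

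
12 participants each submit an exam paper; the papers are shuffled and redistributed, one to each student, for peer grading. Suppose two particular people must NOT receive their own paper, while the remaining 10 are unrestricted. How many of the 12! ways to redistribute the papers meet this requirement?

402796800

Let A_j be the event that the j-th constrained one is fixed. By inclusion-exclusion over the 2 events:
Σ_{j=0}^{2} (-1)^j C(2,j)(12-j)!
= C(2,0)·12! - C(2,1)·11! + C(2,2)·10!
= 479001600 - 79833600 + 3628800
= 402796800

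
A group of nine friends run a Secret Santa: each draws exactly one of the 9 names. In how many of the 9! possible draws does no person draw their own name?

133496

By inclusion-exclusion, !9 = Σ (-1)^k · 9!/k! for k=0..9
= 9! - 9!/1! + 9!/2! - 9!/3! + 9!/4! - 9!/5! + 9!/6! - 9!/7! + 9!/8! - 9!/9!
= 362880 - 362880 + 181440 - 60480 + 15120 - 3024 + 504 - 72 + 9 - 1
= 133496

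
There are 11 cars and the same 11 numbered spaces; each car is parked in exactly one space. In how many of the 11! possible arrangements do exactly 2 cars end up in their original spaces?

7342280

Choose which 2 of the 11 are fixed: C(11,2) = 55.
The remaining 9 must be deranged: !9 = 133496.
Total: 55 × 133496 = 7342280.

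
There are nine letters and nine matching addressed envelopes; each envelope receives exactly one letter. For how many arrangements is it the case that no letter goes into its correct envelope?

By inclusion-exclusion, !9 = Σ (-1)^k · 9!/k! for k=0..9
= 9! - 9!/1! + 9!/2! - 9!/3! + 9!/4! - 9!/5! + 9!/6! - 9!/7! + 9!/8! - 9!/9!
= 362880 - 362880 + 181440 - 60480 + 15120 - 3024 + 504 - 72 + 9 - 1
= 133496

133496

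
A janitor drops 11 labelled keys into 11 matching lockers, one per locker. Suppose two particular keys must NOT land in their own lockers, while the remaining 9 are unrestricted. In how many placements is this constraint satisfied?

33022080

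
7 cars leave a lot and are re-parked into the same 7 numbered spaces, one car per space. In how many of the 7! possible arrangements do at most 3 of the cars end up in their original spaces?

4948

Sum C(7,i)·!(7-i) for i = 0..3:
  i=0: C(7,0)·!7 = 1·1854 = 1854
  i=1: C(7,1)·!6 = 7·265 = 1855
  i=2: C(7,2)·!5 = 21·44 = 924
  i=3: C(7,3)·!4 = 35·9 = 315
Total = 4948.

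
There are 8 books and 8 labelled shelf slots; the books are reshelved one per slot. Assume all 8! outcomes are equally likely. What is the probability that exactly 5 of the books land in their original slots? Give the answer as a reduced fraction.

1/360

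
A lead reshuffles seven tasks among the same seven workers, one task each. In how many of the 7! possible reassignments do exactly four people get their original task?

70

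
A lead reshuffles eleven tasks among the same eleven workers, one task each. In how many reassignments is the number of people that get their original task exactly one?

Pick the single fixed position: C(11,1) = 11 ways.
The other 10 form a derangement: !10 = 1334961.
Total: 11 × 1334961 = 14684571.

14684571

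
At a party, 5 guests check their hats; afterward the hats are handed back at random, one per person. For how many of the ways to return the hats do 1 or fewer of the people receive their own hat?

Sum C(5,i)·!(5-i) for i = 0..1:
  i=0: C(5,0)·!5 = 1·44 = 44
  i=1: C(5,1)·!4 = 5·9 = 45
Total = 89.

89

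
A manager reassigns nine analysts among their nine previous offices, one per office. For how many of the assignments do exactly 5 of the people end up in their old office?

1134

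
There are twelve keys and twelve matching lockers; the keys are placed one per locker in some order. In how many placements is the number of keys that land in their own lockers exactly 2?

Pick the 2 fixed positions: C(12,2) = 66 ways.
The other 10 form a derangement: !10 = 1334961.
Total: 66 × 1334961 = 88107426.

88107426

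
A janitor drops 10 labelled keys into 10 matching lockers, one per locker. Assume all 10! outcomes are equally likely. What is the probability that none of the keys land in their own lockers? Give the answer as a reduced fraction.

16481/44800

Favorable outcomes: !10 = 1334961.
Total outcomes: 10! = 3628800.
Probability = 1334961/3628800 = 16481/44800.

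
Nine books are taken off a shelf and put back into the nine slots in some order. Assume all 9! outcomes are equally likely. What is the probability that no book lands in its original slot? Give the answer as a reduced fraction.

16687/45360

Favorable outcomes: !9 = 133496.
Total outcomes: 9! = 362880.
Probability = 133496/362880 = 16687/45360.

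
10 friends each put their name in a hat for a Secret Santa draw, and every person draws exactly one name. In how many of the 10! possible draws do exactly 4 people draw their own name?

Pick the 4 fixed positions: C(10,4) = 210 ways.
The remaining 6 must be deranged: !6 = 265.
Total: 210 × 265 = 55650.

55650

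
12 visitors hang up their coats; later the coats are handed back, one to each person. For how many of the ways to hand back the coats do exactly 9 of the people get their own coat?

Choose which 9 of the 12 are fixed: C(12,9) = 220.
The other 3 form a derangement: !3 = 2.
Total: 220 × 2 = 440.

440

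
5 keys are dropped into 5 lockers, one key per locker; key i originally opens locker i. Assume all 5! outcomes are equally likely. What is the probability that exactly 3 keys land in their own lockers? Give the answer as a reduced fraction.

Favorable outcomes: C(5,3)·!2 = 10·1 = 10.
Total outcomes: 5! = 120.
Probability = 10/120 = 1/12.

1/12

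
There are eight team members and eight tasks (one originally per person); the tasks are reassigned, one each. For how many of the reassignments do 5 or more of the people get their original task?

141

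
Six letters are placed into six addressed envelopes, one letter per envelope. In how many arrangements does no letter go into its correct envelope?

265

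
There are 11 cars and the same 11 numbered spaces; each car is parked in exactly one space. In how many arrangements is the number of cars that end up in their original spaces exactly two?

7342280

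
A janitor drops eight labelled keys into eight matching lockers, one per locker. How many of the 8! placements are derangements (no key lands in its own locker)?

Recurrence: !8 = 7·(!7 + !6).
!8 = 7·(1854 + 265) = 7·2119 = 14833

14833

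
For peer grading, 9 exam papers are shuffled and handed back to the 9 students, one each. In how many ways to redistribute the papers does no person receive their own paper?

!9 is the nearest integer to 9!/e.
9! = 362880, and 362880/e ≈ 133496.09, so !9 = 133496.

133496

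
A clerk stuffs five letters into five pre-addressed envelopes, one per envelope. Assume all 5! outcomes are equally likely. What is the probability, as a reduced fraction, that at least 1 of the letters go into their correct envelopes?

19/30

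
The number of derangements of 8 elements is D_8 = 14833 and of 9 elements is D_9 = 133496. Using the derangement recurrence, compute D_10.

1334961

D_10 = (10-1)·(D_9 + D_8) = 9·(133496 + 14833) = 9·148329 = 1334961.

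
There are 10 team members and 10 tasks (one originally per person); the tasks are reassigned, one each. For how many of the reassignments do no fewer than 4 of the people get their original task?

68914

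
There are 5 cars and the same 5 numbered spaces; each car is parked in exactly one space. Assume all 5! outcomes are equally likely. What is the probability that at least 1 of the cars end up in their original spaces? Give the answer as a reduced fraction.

19/30

Favorable outcomes: Σ_{i≥1} C(5,i)·!(5-i) = 5·9 + 10·2 + 10·1 + 5·0 + 1·1 = 76.
Total outcomes: 5! = 120.
Probability = 76/120 = 19/30.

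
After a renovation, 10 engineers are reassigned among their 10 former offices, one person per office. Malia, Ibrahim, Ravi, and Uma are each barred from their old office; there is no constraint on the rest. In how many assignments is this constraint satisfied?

2399760

Let A_j be the event that the j-th constrained one is fixed. By inclusion-exclusion over the 4 events:
Σ_{j=0}^{4} (-1)^j C(4,j)(10-j)!
= C(4,0)·10! - C(4,1)·9! + C(4,2)·8! - C(4,3)·7! + C(4,4)·6!
= 3628800 - 1451520 + 241920 - 20160 + 720
= 2399760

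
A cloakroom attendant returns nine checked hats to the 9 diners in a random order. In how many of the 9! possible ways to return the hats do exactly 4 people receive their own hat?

Choose which 4 of the 9 are fixed: C(9,4) = 126.
The other 5 form a derangement: !5 = 44.
Total: 126 × 44 = 5544.

5544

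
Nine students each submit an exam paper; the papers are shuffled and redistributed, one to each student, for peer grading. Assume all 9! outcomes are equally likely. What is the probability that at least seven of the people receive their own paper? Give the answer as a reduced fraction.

37/362880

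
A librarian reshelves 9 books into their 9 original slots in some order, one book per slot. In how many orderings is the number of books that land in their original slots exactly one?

133497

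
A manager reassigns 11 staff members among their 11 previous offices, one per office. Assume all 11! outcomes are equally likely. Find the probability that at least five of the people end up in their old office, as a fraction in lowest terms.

73057/19958400

Favorable outcomes: Σ_{i≥5} C(11,i)·!(11-i) = 462·265 + 462·44 + 330·9 + 165·2 + 55·1 + 11·0 + 1·1 = 146114.
Total outcomes: 11! = 39916800.
Probability = 146114/39916800 = 73057/19958400.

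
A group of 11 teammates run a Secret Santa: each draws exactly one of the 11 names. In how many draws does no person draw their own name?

!11 is the nearest integer to 11!/e.
11! = 39916800, and 39916800/e ≈ 14684570.08, so !11 = 14684570.

14684570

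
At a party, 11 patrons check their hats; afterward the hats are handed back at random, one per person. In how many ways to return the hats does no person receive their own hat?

14684570

!11 = 11! · Σ_{k=0}^{11} (-1)^k/k!
= 11! - 11!/1! + 11!/2! - 11!/3! + 11!/4! - 11!/5! + 11!/6! - 11!/7! + 11!/8! - 11!/9! + 11!/10! - 11!/11!
= 39916800 - 39916800 + 19958400 - 6652800 + 1663200 - 332640 + 55440 - 7920 + 990 - 110 + 11 - 1
= 14684570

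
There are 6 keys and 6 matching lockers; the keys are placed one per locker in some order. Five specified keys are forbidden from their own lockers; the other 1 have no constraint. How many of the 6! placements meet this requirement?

Let A_j be the event that the j-th constrained one is fixed. By inclusion-exclusion over the 5 events:
Σ_{j=0}^{5} (-1)^j C(5,j)(6-j)!
= C(5,0)·6! - C(5,1)·5! + C(5,2)·4! - C(5,3)·3! + C(5,4)·2! - C(5,5)·1!
= 720 - 600 + 240 - 60 + 10 - 1
= 309

309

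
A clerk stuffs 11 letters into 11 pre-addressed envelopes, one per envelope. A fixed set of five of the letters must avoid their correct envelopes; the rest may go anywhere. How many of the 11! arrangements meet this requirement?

Inclusion-exclusion on the 5 forbidden self-matches:
Σ_{j=0}^{5} (-1)^j C(5,j)(11-j)!
= C(5,0)·11! - C(5,1)·10! + C(5,2)·9! - C(5,3)·8! + C(5,4)·7! - C(5,5)·6!
= 39916800 - 18144000 + 3628800 - 403200 + 25200 - 720
= 25022880

25022880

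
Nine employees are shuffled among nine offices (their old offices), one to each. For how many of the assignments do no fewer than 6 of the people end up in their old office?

# with exactly i fixed is C(9,i)·!(9-i); sum over i=6..9:
  i=6: C(9,6)·!3 = 84·2 = 168
  i=7: C(9,7)·!2 = 36·1 = 36
  i=8: C(9,8)·!1 = 9·0 = 0
  i=9: C(9,9)·!0 = 1·1 = 1
Total = 205.

205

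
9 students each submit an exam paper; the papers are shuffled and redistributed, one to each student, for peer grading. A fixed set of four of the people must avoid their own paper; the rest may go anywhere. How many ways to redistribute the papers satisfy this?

229080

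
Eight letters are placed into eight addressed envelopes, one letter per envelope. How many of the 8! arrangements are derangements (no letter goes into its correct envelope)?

Use !n = n·!(n-1) + (-1)^n.
!8 = 8·1854 + 1 = 14833

14833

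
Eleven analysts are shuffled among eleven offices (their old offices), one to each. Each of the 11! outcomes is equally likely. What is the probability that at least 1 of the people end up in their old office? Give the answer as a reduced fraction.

2523223/3991680

Favorable outcomes: Σ_{i≥1} C(11,i)·!(11-i) = 11·1334961 + 55·133496 + 165·14833 + 330·1854 + 462·265 + 462·44 + 330·9 + 165·2 + 55·1 + 11·0 + 1·1 = 25232230.
Total outcomes: 11! = 39916800.
Probability = 25232230/39916800 = 2523223/3991680.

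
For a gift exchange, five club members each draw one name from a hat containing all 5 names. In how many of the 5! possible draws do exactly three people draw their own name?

10

Choose which 3 of the 5 are fixed: C(5,3) = 10.
The remaining 2 must be deranged: !2 = 1.
Total: 10 × 1 = 10.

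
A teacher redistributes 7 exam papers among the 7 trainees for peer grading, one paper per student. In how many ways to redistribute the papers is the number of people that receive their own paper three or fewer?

Sum C(7,i)·!(7-i) for i = 0..3:
  i=0: C(7,0)·!7 = 1·1854 = 1854
  i=1: C(7,1)·!6 = 7·265 = 1855
  i=2: C(7,2)·!5 = 21·44 = 924
  i=3: C(7,3)·!4 = 35·9 = 315
Total = 4948.

4948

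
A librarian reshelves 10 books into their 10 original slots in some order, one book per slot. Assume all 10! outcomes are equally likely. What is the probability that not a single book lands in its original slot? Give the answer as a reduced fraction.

Favorable outcomes: !10 = 1334961.
Total outcomes: 10! = 3628800.
Probability = 1334961/3628800 = 16481/44800.

16481/44800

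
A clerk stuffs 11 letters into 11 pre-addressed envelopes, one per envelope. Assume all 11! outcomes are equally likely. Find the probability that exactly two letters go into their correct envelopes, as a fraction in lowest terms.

Favorable outcomes: C(11,2)·!9 = 55·133496 = 7342280.
Total outcomes: 11! = 39916800.
Probability = 7342280/39916800 = 16687/90720.

16687/90720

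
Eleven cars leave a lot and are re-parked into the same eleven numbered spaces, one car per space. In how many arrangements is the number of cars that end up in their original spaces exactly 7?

2970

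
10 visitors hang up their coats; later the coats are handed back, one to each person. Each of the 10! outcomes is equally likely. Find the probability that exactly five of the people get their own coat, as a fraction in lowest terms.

11/3600

Favorable outcomes: C(10,5)·!5 = 252·44 = 11088.
Total outcomes: 10! = 3628800.
Probability = 11088/3628800 = 11/3600.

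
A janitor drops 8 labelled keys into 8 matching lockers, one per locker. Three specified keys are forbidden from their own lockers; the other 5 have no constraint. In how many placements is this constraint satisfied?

27240

Inclusion-exclusion on the 3 forbidden self-matches:
Σ_{j=0}^{3} (-1)^j C(3,j)(8-j)!
= C(3,0)·8! - C(3,1)·7! + C(3,2)·6! - C(3,3)·5!
= 40320 - 15120 + 2160 - 120
= 27240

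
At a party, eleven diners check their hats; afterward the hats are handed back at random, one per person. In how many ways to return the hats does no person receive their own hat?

14684570

Use !n = (n-1)(!(n-1) + !(n-2)).
!11 = 10·(1334961 + 133496) = 10·1468457 = 14684570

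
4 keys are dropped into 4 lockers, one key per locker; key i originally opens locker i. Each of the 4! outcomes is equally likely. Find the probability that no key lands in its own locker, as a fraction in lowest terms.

Favorable outcomes: !4 = 9.
Total outcomes: 4! = 24.
Probability = 9/24 = 3/8.

3/8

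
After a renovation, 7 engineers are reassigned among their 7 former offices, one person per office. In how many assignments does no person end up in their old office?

1854

By inclusion-exclusion, !7 = Σ (-1)^k · 7!/k! for k=0..7
= 7! - 7!/1! + 7!/2! - 7!/3! + 7!/4! - 7!/5! + 7!/6! - 7!/7!
= 5040 - 5040 + 2520 - 840 + 210 - 42 + 7 - 1
= 1854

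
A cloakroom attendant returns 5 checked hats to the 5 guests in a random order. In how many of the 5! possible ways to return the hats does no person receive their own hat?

44

The subfactorial !5 = [5!/e] (nearest integer).
5! = 120, and 120/e ≈ 44.15, so !5 = 44.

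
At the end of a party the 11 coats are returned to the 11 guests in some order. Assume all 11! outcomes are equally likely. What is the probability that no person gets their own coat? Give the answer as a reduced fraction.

Favorable outcomes: !11 = 14684570.
Total outcomes: 11! = 39916800.
Probability = 14684570/39916800 = 1468457/3991680.

1468457/3991680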